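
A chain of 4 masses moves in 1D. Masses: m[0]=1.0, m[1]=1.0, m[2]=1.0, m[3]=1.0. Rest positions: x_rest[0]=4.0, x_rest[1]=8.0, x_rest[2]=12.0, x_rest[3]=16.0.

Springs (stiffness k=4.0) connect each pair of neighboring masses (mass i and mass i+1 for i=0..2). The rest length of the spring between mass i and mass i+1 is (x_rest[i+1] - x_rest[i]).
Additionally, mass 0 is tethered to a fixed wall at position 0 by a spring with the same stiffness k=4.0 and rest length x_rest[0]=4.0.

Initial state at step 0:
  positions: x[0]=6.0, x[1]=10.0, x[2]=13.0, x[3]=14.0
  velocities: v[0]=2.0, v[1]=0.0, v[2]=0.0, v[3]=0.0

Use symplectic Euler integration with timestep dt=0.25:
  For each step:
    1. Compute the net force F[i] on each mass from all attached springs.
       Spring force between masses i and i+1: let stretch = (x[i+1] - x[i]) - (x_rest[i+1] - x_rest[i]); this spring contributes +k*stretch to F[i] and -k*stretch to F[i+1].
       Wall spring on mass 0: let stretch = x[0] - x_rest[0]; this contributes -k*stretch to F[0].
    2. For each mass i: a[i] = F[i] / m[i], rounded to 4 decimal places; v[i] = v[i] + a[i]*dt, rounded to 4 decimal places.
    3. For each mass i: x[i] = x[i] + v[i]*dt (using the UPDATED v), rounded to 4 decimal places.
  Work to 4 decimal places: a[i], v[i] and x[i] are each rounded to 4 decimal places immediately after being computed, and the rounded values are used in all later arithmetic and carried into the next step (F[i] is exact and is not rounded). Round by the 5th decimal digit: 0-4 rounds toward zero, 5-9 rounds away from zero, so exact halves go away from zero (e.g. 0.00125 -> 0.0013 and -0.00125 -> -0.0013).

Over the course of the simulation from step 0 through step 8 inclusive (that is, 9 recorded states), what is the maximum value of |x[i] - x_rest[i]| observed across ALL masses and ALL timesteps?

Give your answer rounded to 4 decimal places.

Step 0: x=[6.0000 10.0000 13.0000 14.0000] v=[2.0000 0.0000 0.0000 0.0000]
Step 1: x=[6.0000 9.7500 12.5000 14.7500] v=[0.0000 -1.0000 -2.0000 3.0000]
Step 2: x=[5.4375 9.2500 11.8750 15.9375] v=[-2.2500 -2.0000 -2.5000 4.7500]
Step 3: x=[4.4688 8.4531 11.6094 17.1094] v=[-3.8750 -3.1875 -1.0625 4.6875]
Step 4: x=[3.3789 7.4492 11.9297 17.9063] v=[-4.3595 -4.0155 1.2812 3.1875]
Step 5: x=[2.4619 6.5479 12.6240 18.2090] v=[-3.6681 -3.6053 2.7773 1.2109]
Step 6: x=[1.9509 6.1441 13.1956 18.1155] v=[-2.0440 -1.6152 2.2862 -0.3741]
Step 7: x=[2.0005 6.4549 13.2343 17.7920] v=[0.1983 1.2431 0.1546 -1.2940]
Step 8: x=[2.6636 7.3469 12.7175 17.3291] v=[2.6522 3.5681 -2.0671 -1.8517]
Max displacement = 2.2090

Answer: 2.2090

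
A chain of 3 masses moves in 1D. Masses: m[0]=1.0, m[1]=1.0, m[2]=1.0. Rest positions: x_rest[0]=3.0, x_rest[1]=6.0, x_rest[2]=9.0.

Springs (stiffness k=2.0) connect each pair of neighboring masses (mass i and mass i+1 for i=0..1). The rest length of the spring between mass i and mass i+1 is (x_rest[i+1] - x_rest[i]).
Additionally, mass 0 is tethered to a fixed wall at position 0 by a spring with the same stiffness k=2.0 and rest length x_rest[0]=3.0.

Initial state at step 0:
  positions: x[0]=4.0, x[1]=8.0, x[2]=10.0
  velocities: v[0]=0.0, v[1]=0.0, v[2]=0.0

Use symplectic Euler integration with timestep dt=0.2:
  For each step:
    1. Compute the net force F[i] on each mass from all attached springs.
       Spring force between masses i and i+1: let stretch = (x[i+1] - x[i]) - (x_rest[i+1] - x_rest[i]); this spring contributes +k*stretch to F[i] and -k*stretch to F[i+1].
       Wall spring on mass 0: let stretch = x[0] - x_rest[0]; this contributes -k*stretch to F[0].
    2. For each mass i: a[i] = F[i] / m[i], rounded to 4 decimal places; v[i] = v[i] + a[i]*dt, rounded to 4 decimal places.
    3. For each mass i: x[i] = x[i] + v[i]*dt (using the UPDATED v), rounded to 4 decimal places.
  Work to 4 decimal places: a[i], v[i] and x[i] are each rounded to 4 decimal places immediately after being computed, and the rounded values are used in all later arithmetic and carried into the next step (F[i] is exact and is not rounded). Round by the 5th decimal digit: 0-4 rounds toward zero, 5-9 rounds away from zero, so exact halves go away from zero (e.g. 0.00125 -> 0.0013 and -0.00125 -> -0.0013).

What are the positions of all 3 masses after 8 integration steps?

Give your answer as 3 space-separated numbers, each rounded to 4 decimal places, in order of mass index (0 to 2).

Answer: 2.8691 6.2353 10.3346

Derivation:
Step 0: x=[4.0000 8.0000 10.0000] v=[0.0000 0.0000 0.0000]
Step 1: x=[4.0000 7.8400 10.0800] v=[0.0000 -0.8000 0.4000]
Step 2: x=[3.9872 7.5520 10.2208] v=[-0.0640 -1.4400 0.7040]
Step 3: x=[3.9406 7.1923 10.3881] v=[-0.2330 -1.7984 0.8365]
Step 4: x=[3.8389 6.8281 10.5397] v=[-0.5086 -1.8208 0.7582]
Step 5: x=[3.6692 6.5217 10.6344] v=[-0.8485 -1.5318 0.4736]
Step 6: x=[3.4342 6.3162 10.6401] v=[-1.1752 -1.0277 0.0285]
Step 7: x=[3.1550 6.2260 10.5399] v=[-1.3961 -0.4509 -0.5011]
Step 8: x=[2.8691 6.2353 10.3346] v=[-1.4297 0.0463 -1.0267]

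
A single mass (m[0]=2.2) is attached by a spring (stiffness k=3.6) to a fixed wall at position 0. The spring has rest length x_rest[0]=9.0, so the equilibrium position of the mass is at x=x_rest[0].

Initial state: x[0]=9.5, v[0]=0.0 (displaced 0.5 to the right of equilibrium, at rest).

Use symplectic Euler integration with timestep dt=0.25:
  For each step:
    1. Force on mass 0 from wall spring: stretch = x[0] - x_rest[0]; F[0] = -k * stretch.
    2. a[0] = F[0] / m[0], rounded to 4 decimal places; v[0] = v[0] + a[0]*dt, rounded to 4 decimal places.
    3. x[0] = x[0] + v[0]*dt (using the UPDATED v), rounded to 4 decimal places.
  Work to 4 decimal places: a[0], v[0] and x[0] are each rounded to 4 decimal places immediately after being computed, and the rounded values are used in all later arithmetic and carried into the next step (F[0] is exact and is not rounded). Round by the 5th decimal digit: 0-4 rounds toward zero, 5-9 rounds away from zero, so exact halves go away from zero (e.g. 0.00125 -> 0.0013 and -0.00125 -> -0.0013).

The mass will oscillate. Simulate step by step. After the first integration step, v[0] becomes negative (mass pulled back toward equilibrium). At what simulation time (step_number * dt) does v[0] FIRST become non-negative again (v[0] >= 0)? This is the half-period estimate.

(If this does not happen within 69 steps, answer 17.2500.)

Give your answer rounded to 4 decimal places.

Step 0: x=[9.5000] v=[0.0000]
Step 1: x=[9.4489] v=[-0.2046]
Step 2: x=[9.3518] v=[-0.3883]
Step 3: x=[9.2188] v=[-0.5322]
Step 4: x=[9.0634] v=[-0.6217]
Step 5: x=[8.9015] v=[-0.6476]
Step 6: x=[8.7497] v=[-0.6073]
Step 7: x=[8.6235] v=[-0.5049]
Step 8: x=[8.5358] v=[-0.3509]
Step 9: x=[8.4956] v=[-0.1610]
Step 10: x=[8.5070] v=[0.0454]
First v>=0 after going negative at step 10, time=2.5000

Answer: 2.5000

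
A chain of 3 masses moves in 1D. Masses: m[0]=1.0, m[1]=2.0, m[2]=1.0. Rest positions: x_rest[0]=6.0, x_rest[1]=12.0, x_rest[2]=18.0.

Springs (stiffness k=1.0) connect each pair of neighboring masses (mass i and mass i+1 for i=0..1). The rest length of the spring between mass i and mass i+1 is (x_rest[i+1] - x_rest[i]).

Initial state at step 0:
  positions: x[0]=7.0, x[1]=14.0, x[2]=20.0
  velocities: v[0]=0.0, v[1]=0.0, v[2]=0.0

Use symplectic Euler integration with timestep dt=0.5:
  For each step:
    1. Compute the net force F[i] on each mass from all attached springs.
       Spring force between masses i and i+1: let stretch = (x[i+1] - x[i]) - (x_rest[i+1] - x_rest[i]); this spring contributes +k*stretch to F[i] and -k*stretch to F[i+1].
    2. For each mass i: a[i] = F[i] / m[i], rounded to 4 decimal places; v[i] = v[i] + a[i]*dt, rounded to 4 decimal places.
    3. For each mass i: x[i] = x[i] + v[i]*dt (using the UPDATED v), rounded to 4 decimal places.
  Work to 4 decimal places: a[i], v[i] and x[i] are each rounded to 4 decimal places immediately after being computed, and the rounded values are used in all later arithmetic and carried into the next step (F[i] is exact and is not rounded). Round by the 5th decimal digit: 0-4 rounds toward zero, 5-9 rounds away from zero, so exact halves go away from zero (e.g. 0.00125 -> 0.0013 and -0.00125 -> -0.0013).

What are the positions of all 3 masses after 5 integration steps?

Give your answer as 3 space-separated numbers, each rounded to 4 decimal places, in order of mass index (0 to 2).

Step 0: x=[7.0000 14.0000 20.0000] v=[0.0000 0.0000 0.0000]
Step 1: x=[7.2500 13.8750 20.0000] v=[0.5000 -0.2500 0.0000]
Step 2: x=[7.6563 13.6875 19.9688] v=[0.8125 -0.3750 -0.0625]
Step 3: x=[8.0704 13.5313 19.8672] v=[0.8281 -0.3125 -0.2032]
Step 4: x=[8.3497 13.4844 19.6816] v=[0.5586 -0.0938 -0.3712]
Step 5: x=[8.4127 13.5704 19.4467] v=[0.1260 0.1719 -0.4698]

Answer: 8.4127 13.5704 19.4467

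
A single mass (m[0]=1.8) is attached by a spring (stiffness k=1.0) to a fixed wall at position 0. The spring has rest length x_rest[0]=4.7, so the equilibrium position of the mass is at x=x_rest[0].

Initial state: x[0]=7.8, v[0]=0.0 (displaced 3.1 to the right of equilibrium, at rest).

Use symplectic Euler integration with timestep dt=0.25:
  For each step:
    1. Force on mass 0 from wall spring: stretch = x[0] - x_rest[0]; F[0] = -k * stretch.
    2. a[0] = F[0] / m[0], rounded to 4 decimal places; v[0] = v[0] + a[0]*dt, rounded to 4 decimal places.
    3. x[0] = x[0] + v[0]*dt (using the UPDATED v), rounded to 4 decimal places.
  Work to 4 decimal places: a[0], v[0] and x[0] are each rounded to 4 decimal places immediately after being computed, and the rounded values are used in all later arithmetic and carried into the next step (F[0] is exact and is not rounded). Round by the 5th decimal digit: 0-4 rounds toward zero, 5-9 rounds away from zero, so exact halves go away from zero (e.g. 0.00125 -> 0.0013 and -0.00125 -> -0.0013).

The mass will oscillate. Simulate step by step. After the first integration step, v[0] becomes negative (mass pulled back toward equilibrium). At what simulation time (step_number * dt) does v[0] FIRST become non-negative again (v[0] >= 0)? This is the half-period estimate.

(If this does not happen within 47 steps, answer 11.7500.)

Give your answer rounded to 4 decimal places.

Step 0: x=[7.8000] v=[0.0000]
Step 1: x=[7.6924] v=[-0.4306]
Step 2: x=[7.4809] v=[-0.8462]
Step 3: x=[7.1728] v=[-1.2324]
Step 4: x=[6.7788] v=[-1.5759]
Step 5: x=[6.3127] v=[-1.8646]
Step 6: x=[5.7906] v=[-2.0886]
Step 7: x=[5.2306] v=[-2.2401]
Step 8: x=[4.6522] v=[-2.3138]
Step 9: x=[4.0754] v=[-2.3072]
Step 10: x=[3.5203] v=[-2.2205]
Step 11: x=[3.0061] v=[-2.0567]
Step 12: x=[2.5508] v=[-1.8214]
Step 13: x=[2.1701] v=[-1.5229]
Step 14: x=[1.8772] v=[-1.1715]
Step 15: x=[1.6823] v=[-0.7795]
Step 16: x=[1.5922] v=[-0.3604]
Step 17: x=[1.6100] v=[0.0713]
First v>=0 after going negative at step 17, time=4.2500

Answer: 4.2500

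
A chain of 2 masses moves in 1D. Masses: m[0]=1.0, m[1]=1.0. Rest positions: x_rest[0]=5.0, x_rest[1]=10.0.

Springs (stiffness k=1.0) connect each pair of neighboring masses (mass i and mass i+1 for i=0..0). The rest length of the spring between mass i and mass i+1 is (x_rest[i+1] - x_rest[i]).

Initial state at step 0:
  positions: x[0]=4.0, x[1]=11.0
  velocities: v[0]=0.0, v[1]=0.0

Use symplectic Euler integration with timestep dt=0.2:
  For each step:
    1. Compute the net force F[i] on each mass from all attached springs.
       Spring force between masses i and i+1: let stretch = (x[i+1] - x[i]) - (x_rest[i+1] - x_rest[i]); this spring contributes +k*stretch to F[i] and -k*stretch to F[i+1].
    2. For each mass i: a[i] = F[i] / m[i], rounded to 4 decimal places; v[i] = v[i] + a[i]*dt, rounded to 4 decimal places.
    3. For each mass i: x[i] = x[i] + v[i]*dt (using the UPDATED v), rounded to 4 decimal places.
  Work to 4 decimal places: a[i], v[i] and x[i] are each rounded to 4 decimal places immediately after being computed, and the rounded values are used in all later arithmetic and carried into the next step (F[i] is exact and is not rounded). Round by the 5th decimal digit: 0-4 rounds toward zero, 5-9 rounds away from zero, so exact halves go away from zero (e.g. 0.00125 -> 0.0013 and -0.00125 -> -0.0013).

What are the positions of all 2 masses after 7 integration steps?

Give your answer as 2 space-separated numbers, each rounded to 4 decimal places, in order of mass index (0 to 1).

Answer: 5.5345 9.4655

Derivation:
Step 0: x=[4.0000 11.0000] v=[0.0000 0.0000]
Step 1: x=[4.0800 10.9200] v=[0.4000 -0.4000]
Step 2: x=[4.2336 10.7664] v=[0.7680 -0.7680]
Step 3: x=[4.4485 10.5515] v=[1.0746 -1.0746]
Step 4: x=[4.7075 10.2925] v=[1.2952 -1.2952]
Step 5: x=[4.9899 10.0101] v=[1.4122 -1.4122]
Step 6: x=[5.2731 9.7269] v=[1.4162 -1.4162]
Step 7: x=[5.5345 9.4655] v=[1.3070 -1.3070]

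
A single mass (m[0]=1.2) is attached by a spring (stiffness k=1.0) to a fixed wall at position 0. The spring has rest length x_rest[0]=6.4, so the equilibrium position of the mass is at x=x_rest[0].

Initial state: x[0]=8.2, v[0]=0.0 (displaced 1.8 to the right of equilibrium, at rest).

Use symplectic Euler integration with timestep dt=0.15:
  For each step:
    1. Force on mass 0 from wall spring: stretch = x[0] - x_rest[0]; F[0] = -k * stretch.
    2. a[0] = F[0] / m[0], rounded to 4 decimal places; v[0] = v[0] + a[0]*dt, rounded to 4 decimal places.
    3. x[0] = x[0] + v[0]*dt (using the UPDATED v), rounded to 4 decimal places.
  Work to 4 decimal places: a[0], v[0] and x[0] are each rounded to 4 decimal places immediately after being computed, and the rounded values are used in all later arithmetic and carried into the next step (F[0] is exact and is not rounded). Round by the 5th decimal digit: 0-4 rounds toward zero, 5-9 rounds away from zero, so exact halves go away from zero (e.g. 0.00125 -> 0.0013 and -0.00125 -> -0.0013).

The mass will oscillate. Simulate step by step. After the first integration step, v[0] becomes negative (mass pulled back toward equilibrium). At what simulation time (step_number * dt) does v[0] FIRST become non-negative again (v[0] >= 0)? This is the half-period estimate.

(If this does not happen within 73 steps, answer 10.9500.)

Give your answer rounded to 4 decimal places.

Step 0: x=[8.2000] v=[0.0000]
Step 1: x=[8.1663] v=[-0.2250]
Step 2: x=[8.0994] v=[-0.4458]
Step 3: x=[8.0007] v=[-0.6582]
Step 4: x=[7.8720] v=[-0.8583]
Step 5: x=[7.7157] v=[-1.0423]
Step 6: x=[7.5347] v=[-1.2068]
Step 7: x=[7.3324] v=[-1.3486]
Step 8: x=[7.1126] v=[-1.4652]
Step 9: x=[6.8795] v=[-1.5543]
Step 10: x=[6.6374] v=[-1.6142]
Step 11: x=[6.3908] v=[-1.6439]
Step 12: x=[6.1444] v=[-1.6427]
Step 13: x=[5.9028] v=[-1.6108]
Step 14: x=[5.6705] v=[-1.5487]
Step 15: x=[5.4519] v=[-1.4575]
Step 16: x=[5.2511] v=[-1.3390]
Step 17: x=[5.0718] v=[-1.1954]
Step 18: x=[4.9174] v=[-1.0294]
Step 19: x=[4.7908] v=[-0.8441]
Step 20: x=[4.6944] v=[-0.6430]
Step 21: x=[4.6299] v=[-0.4298]
Step 22: x=[4.5986] v=[-0.2085]
Step 23: x=[4.6011] v=[0.0167]
First v>=0 after going negative at step 23, time=3.4500

Answer: 3.4500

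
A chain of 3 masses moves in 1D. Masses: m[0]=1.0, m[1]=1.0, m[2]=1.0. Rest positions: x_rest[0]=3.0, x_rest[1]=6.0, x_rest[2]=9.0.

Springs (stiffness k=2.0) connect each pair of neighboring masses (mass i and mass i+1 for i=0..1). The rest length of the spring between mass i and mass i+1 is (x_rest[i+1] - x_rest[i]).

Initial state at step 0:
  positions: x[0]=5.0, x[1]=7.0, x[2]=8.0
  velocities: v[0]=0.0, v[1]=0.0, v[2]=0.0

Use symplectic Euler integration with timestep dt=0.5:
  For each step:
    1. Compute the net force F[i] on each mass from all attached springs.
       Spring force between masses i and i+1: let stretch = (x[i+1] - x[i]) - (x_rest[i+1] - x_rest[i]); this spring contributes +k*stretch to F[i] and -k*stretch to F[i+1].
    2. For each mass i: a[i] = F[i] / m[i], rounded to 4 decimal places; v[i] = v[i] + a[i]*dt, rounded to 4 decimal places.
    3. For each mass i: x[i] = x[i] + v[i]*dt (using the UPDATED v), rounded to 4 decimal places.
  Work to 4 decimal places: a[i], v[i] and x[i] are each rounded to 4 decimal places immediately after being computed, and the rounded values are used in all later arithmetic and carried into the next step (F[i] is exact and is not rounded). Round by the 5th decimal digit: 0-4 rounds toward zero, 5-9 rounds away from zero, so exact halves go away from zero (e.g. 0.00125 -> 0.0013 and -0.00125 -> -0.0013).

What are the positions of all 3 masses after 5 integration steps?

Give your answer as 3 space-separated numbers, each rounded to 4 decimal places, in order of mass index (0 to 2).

Step 0: x=[5.0000 7.0000 8.0000] v=[0.0000 0.0000 0.0000]
Step 1: x=[4.5000 6.5000 9.0000] v=[-1.0000 -1.0000 2.0000]
Step 2: x=[3.5000 6.2500 10.2500] v=[-2.0000 -0.5000 2.5000]
Step 3: x=[2.3750 6.6250 11.0000] v=[-2.2500 0.7500 1.5000]
Step 4: x=[1.8750 7.0625 11.0625] v=[-1.0000 0.8750 0.1250]
Step 5: x=[2.4688 6.9063 10.6250] v=[1.1875 -0.3125 -0.8750]

Answer: 2.4688 6.9063 10.6250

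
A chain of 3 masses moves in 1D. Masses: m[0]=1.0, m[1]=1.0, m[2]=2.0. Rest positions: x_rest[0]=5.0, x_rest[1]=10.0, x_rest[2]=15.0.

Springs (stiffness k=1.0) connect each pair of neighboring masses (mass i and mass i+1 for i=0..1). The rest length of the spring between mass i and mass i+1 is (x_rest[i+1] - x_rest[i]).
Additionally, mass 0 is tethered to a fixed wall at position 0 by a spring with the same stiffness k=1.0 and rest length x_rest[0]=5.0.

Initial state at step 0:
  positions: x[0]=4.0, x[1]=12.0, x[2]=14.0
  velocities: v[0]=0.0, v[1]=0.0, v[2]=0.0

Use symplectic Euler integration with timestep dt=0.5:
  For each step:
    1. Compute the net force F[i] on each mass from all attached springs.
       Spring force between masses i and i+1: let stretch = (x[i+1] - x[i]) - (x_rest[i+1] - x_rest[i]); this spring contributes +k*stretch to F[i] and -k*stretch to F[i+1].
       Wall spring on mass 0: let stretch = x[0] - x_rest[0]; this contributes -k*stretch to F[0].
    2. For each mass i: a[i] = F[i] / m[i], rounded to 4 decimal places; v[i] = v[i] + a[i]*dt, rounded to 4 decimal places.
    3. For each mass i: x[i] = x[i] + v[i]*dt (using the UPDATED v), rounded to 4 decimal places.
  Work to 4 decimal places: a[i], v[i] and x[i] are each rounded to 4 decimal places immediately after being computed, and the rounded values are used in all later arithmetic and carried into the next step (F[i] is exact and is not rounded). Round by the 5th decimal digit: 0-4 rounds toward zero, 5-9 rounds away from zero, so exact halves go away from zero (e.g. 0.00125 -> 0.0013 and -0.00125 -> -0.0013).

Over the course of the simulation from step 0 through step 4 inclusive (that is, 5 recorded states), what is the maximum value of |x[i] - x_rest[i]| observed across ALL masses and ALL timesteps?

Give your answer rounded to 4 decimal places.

Answer: 2.3554

Derivation:
Step 0: x=[4.0000 12.0000 14.0000] v=[0.0000 0.0000 0.0000]
Step 1: x=[5.0000 10.5000 14.3750] v=[2.0000 -3.0000 0.7500]
Step 2: x=[6.1250 8.5938 14.8907] v=[2.2500 -3.8125 1.0313]
Step 3: x=[6.3360 7.6446 15.2443] v=[0.4219 -1.8985 0.7071]
Step 4: x=[5.2901 8.2682 15.2729] v=[-2.0918 1.2471 0.0572]
Max displacement = 2.3554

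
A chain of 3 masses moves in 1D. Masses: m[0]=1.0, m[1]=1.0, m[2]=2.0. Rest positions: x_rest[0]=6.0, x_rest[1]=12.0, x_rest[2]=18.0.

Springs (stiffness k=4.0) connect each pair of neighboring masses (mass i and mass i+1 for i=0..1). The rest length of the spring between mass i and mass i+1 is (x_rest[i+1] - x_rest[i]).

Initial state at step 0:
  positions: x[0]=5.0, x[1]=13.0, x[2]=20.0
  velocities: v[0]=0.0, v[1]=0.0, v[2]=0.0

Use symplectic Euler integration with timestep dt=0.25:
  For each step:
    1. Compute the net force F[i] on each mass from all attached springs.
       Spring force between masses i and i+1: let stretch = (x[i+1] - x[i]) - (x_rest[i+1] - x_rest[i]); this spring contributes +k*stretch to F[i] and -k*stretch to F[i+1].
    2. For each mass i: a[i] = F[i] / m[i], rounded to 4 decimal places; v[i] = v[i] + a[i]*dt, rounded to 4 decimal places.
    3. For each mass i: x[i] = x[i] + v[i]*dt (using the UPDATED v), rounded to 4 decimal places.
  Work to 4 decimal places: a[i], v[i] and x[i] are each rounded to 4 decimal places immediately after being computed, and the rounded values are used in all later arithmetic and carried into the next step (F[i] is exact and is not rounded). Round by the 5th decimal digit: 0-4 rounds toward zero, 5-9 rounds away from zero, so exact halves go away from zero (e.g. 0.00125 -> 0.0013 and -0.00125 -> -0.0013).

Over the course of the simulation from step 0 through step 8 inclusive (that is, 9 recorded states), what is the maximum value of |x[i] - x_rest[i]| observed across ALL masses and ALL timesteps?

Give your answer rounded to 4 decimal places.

Step 0: x=[5.0000 13.0000 20.0000] v=[0.0000 0.0000 0.0000]
Step 1: x=[5.5000 12.7500 19.8750] v=[2.0000 -1.0000 -0.5000]
Step 2: x=[6.3125 12.4688 19.6094] v=[3.2500 -1.1250 -1.0625]
Step 3: x=[7.1641 12.4336 19.2012] v=[3.4063 -0.1407 -1.6328]
Step 4: x=[7.8331 12.7730 18.6971] v=[2.6758 1.3574 -2.0166]
Step 5: x=[8.2370 13.3584 18.2024] v=[1.6157 2.3416 -1.9787]
Step 6: x=[8.4213 13.8745 17.8522] v=[0.7371 2.0642 -1.4007]
Step 7: x=[8.4689 14.0217 17.7548] v=[0.1903 0.5887 -0.3896]
Step 8: x=[8.4047 13.7140 17.9408] v=[-0.2569 -1.2310 0.7439]
Max displacement = 2.4689

Answer: 2.4689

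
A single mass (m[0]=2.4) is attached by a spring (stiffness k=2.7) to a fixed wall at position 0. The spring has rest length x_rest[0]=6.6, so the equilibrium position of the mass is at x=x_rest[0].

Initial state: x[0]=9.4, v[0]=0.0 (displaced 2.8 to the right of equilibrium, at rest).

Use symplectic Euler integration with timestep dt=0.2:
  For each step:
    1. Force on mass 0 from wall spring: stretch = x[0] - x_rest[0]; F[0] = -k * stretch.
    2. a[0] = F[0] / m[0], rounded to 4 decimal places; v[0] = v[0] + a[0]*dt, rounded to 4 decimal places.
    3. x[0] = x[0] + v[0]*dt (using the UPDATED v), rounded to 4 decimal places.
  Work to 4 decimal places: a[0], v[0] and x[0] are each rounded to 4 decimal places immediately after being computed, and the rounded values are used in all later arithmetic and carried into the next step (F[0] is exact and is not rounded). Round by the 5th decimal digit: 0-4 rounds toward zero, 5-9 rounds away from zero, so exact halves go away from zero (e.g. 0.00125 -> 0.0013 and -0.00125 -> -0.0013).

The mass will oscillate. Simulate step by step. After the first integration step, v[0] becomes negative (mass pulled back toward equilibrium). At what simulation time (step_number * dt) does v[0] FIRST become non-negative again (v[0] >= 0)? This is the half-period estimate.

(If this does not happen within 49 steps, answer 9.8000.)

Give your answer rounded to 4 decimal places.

Step 0: x=[9.4000] v=[0.0000]
Step 1: x=[9.2740] v=[-0.6300]
Step 2: x=[9.0277] v=[-1.2317]
Step 3: x=[8.6721] v=[-1.7779]
Step 4: x=[8.2233] v=[-2.2441]
Step 5: x=[7.7014] v=[-2.6093]
Step 6: x=[7.1300] v=[-2.8571]
Step 7: x=[6.5347] v=[-2.9764]
Step 8: x=[5.9424] v=[-2.9617]
Step 9: x=[5.3797] v=[-2.8137]
Step 10: x=[4.8719] v=[-2.5391]
Step 11: x=[4.4418] v=[-2.1503]
Step 12: x=[4.1089] v=[-1.6647]
Step 13: x=[3.8881] v=[-1.1042]
Step 14: x=[3.7893] v=[-0.4940]
Step 15: x=[3.8170] v=[0.1384]
First v>=0 after going negative at step 15, time=3.0000

Answer: 3.0000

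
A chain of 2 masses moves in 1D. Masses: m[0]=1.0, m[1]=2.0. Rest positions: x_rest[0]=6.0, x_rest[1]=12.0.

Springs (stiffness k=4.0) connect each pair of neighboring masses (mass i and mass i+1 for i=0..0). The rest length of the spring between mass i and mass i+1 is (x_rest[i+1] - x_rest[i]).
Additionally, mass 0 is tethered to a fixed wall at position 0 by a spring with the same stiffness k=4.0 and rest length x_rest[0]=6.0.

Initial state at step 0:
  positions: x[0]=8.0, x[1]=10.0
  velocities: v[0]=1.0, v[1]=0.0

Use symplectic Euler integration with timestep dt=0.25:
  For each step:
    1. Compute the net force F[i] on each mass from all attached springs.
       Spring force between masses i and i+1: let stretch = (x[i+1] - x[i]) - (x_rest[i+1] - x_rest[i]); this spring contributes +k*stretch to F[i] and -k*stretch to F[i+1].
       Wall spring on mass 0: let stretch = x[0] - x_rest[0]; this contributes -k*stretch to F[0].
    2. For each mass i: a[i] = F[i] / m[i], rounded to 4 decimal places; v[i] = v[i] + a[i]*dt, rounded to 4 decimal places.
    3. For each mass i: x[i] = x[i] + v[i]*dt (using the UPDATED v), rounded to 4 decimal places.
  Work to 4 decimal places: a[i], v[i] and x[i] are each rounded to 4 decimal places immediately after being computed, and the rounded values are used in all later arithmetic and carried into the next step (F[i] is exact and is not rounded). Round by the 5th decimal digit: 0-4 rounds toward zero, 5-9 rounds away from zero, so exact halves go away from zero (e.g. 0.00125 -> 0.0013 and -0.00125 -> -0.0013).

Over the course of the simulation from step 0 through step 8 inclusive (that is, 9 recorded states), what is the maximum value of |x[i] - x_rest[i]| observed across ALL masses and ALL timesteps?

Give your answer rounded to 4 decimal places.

Step 0: x=[8.0000 10.0000] v=[1.0000 0.0000]
Step 1: x=[6.7500 10.5000] v=[-5.0000 2.0000]
Step 2: x=[4.7500 11.2813] v=[-8.0000 3.1250]
Step 3: x=[3.1953 11.9962] v=[-6.2187 2.8594]
Step 4: x=[3.0420 12.3610] v=[-0.6131 1.4590]
Step 5: x=[4.4580 12.3109] v=[5.6639 -0.2005]
Step 6: x=[6.7227 12.0292] v=[9.0588 -1.1270]
Step 7: x=[8.6334 11.8341] v=[7.6426 -0.7803]
Step 8: x=[9.1859 11.9890] v=[2.2099 0.6194]
Max displacement = 3.1859

Answer: 3.1859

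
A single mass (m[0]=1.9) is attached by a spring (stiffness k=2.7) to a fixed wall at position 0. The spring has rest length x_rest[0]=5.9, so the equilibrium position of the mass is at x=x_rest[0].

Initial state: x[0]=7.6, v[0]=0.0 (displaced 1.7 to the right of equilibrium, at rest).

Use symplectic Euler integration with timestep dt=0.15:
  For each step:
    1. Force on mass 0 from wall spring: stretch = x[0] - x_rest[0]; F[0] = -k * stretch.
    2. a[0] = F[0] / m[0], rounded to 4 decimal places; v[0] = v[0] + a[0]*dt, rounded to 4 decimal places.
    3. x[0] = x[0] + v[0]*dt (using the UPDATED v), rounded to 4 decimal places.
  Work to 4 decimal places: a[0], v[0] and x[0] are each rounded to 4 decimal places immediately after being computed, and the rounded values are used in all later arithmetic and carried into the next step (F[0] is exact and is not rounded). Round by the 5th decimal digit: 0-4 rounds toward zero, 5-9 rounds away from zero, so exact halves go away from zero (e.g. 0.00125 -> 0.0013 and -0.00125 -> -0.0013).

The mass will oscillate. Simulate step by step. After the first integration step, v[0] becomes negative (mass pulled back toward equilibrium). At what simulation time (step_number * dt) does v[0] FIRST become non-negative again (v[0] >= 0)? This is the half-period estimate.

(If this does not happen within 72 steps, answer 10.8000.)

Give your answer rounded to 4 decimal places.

Step 0: x=[7.6000] v=[0.0000]
Step 1: x=[7.5456] v=[-0.3624]
Step 2: x=[7.4386] v=[-0.7132]
Step 3: x=[7.2824] v=[-1.0412]
Step 4: x=[7.0820] v=[-1.3359]
Step 5: x=[6.8438] v=[-1.5879]
Step 6: x=[6.5754] v=[-1.7891]
Step 7: x=[6.2854] v=[-1.9331]
Step 8: x=[5.9831] v=[-2.0153]
Step 9: x=[5.6782] v=[-2.0330]
Step 10: x=[5.3803] v=[-1.9857]
Step 11: x=[5.0991] v=[-1.8749]
Step 12: x=[4.8435] v=[-1.7042]
Step 13: x=[4.6217] v=[-1.4790]
Step 14: x=[4.4407] v=[-1.2065]
Step 15: x=[4.3064] v=[-0.8954]
Step 16: x=[4.2230] v=[-0.5557]
Step 17: x=[4.1933] v=[-0.1982]
Step 18: x=[4.2181] v=[0.1656]
First v>=0 after going negative at step 18, time=2.7000

Answer: 2.7000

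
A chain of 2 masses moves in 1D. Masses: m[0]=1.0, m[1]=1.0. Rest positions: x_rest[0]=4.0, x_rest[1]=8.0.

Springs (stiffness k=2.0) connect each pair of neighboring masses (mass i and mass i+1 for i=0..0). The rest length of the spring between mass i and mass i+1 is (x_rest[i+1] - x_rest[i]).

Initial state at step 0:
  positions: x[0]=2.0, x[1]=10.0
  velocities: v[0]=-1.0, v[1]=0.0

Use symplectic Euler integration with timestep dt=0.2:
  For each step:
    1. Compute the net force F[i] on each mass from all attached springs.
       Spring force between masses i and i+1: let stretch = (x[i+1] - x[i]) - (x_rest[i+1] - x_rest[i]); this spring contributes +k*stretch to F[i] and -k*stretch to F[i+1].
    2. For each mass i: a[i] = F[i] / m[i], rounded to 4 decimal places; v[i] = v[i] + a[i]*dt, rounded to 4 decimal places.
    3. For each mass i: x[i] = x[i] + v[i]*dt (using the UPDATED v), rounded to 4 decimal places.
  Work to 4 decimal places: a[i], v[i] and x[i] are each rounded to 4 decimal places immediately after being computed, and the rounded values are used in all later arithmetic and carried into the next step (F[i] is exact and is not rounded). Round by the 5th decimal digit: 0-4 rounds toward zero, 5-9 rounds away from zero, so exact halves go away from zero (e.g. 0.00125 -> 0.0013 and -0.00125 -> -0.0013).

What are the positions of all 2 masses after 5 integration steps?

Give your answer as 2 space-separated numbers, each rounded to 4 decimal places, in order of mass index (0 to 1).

Step 0: x=[2.0000 10.0000] v=[-1.0000 0.0000]
Step 1: x=[2.1200 9.6800] v=[0.6000 -1.6000]
Step 2: x=[2.5248 9.0752] v=[2.0240 -3.0240]
Step 3: x=[3.1336 8.2664] v=[3.0442 -4.0442]
Step 4: x=[3.8331 7.3669] v=[3.4973 -4.4973]
Step 5: x=[4.4953 6.5047] v=[3.3108 -4.3108]

Answer: 4.4953 6.5047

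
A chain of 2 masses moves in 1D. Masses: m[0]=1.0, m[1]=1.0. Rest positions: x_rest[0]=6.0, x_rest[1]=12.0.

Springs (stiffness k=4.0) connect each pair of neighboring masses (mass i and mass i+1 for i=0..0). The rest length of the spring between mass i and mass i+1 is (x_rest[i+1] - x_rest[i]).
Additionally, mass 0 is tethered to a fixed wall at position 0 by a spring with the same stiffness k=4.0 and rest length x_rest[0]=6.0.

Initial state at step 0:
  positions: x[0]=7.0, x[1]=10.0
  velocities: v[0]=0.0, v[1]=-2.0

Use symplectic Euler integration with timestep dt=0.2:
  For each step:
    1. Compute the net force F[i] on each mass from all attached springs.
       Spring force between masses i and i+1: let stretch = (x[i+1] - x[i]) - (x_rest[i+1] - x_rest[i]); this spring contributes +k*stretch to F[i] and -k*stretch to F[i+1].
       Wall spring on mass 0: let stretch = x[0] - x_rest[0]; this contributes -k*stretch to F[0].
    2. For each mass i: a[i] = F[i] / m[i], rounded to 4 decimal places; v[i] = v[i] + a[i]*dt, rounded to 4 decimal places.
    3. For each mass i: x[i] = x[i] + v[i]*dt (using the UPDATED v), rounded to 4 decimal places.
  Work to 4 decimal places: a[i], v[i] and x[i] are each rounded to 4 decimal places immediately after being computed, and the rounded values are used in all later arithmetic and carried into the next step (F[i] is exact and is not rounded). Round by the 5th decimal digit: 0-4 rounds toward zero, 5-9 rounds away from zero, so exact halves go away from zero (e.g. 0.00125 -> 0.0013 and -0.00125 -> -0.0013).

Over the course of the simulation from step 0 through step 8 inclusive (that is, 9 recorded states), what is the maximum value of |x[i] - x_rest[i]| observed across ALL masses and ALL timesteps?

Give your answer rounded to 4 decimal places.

Step 0: x=[7.0000 10.0000] v=[0.0000 -2.0000]
Step 1: x=[6.3600 10.0800] v=[-3.2000 0.4000]
Step 2: x=[5.2976 10.5248] v=[-5.3120 2.2240]
Step 3: x=[4.2239 11.0932] v=[-5.3683 2.8422]
Step 4: x=[3.5735 11.5226] v=[-3.2520 2.1468]
Step 5: x=[3.6232 11.6401] v=[0.2485 0.5875]
Step 6: x=[4.3759 11.4349] v=[3.7635 -1.0260]
Step 7: x=[5.5579 11.0603] v=[5.9100 -1.8732]
Step 8: x=[6.7310 10.7653] v=[5.8656 -1.4751]
Max displacement = 2.4265

Answer: 2.4265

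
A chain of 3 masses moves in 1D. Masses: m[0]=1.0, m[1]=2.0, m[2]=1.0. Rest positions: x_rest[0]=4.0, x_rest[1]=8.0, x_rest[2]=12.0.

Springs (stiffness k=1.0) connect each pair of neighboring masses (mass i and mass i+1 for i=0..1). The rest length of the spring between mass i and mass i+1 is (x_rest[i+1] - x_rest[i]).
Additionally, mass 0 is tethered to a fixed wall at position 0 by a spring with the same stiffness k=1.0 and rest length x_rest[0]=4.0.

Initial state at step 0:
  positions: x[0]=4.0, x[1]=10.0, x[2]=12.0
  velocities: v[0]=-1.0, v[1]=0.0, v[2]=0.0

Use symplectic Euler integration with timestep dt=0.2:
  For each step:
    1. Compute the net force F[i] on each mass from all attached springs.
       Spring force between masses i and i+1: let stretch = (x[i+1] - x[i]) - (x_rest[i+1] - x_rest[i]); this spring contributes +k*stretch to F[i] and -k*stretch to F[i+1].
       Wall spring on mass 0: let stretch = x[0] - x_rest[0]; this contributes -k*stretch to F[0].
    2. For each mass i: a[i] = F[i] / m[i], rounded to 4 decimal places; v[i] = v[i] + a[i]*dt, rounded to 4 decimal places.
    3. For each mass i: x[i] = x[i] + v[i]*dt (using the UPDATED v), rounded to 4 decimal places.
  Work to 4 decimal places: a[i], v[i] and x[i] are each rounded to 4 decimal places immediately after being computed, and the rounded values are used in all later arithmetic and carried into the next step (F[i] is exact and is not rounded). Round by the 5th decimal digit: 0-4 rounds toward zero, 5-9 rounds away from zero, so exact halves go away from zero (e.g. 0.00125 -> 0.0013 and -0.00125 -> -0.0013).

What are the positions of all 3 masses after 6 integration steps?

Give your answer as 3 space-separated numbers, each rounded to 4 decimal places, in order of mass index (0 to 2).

Answer: 4.3735 8.6070 13.2651

Derivation:
Step 0: x=[4.0000 10.0000 12.0000] v=[-1.0000 0.0000 0.0000]
Step 1: x=[3.8800 9.9200 12.0800] v=[-0.6000 -0.4000 0.4000]
Step 2: x=[3.8464 9.7624 12.2336] v=[-0.1680 -0.7880 0.7680]
Step 3: x=[3.8956 9.5359 12.4484] v=[0.2459 -1.1325 1.0738]
Step 4: x=[4.0146 9.2548 12.7067] v=[0.5948 -1.4053 1.2913]
Step 5: x=[4.1826 8.9380 12.9869] v=[0.8399 -1.5841 1.4009]
Step 6: x=[4.3735 8.6070 13.2651] v=[0.9545 -1.6548 1.3911]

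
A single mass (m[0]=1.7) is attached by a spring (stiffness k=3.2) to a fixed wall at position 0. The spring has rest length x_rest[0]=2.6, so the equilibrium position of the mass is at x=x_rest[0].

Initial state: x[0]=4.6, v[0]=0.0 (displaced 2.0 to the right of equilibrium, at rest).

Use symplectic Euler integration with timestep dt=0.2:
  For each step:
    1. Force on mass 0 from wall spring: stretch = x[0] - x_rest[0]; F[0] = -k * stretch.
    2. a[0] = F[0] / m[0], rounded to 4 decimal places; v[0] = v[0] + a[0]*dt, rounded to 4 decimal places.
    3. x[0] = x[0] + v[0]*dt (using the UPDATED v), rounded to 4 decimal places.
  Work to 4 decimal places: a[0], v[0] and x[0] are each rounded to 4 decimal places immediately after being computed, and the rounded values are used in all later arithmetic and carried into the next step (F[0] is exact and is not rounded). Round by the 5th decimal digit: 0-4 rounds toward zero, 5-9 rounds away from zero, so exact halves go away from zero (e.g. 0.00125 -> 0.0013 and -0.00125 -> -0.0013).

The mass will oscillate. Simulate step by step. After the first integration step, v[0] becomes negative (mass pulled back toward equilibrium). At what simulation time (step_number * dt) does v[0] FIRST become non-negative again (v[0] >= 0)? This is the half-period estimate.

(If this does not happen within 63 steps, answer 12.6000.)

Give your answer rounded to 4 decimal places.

Answer: 2.4000

Derivation:
Step 0: x=[4.6000] v=[0.0000]
Step 1: x=[4.4494] v=[-0.7529]
Step 2: x=[4.1596] v=[-1.4491]
Step 3: x=[3.7524] v=[-2.0362]
Step 4: x=[3.2584] v=[-2.4700]
Step 5: x=[2.7148] v=[-2.7179]
Step 6: x=[2.1626] v=[-2.7611]
Step 7: x=[1.6433] v=[-2.5964]
Step 8: x=[1.1961] v=[-2.2362]
Step 9: x=[0.8546] v=[-1.7077]
Step 10: x=[0.6445] v=[-1.0506]
Step 11: x=[0.5816] v=[-0.3144]
Step 12: x=[0.6707] v=[0.4455]
First v>=0 after going negative at step 12, time=2.4000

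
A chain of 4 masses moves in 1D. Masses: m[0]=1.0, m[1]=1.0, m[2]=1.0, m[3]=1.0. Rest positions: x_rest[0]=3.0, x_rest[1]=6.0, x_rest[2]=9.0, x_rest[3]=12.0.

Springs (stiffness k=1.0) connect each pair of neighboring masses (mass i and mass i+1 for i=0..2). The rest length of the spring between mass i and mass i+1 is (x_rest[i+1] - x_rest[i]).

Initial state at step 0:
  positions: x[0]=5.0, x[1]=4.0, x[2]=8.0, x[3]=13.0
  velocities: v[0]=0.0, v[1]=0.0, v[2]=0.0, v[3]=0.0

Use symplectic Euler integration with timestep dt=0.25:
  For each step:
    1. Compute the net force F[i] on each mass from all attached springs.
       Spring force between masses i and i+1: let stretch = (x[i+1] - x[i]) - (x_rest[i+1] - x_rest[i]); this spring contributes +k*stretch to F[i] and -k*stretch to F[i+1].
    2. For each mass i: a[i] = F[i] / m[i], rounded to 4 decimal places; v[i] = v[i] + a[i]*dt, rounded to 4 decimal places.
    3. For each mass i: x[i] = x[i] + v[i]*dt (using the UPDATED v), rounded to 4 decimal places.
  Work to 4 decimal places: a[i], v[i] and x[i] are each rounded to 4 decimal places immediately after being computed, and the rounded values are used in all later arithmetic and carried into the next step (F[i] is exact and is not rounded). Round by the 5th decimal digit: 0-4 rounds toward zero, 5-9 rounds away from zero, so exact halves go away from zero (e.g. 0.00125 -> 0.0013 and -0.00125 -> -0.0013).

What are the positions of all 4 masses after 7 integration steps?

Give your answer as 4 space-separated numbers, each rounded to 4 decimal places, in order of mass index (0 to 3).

Answer: 1.4378 7.9504 9.7592 10.8530

Derivation:
Step 0: x=[5.0000 4.0000 8.0000 13.0000] v=[0.0000 0.0000 0.0000 0.0000]
Step 1: x=[4.7500 4.3125 8.0625 12.8750] v=[-1.0000 1.2500 0.2500 -0.5000]
Step 2: x=[4.2852 4.8867 8.1914 12.6367] v=[-1.8594 2.2969 0.5156 -0.9531]
Step 3: x=[3.6705 5.6299 8.3916 12.3081] v=[-2.4590 2.9727 0.8008 -1.3144]
Step 4: x=[2.9907 6.4232 8.6640 11.9222] v=[-2.7192 3.1733 1.0895 -1.5435]
Step 5: x=[2.3379 7.1421 9.0000 11.5202] v=[-2.6111 2.8754 1.3439 -1.6081]
Step 6: x=[1.7979 7.6768 9.3774 11.1482] v=[-2.1601 2.1388 1.5095 -1.4882]
Step 7: x=[1.4378 7.9504 9.7592 10.8530] v=[-1.4404 1.0942 1.5271 -1.1809]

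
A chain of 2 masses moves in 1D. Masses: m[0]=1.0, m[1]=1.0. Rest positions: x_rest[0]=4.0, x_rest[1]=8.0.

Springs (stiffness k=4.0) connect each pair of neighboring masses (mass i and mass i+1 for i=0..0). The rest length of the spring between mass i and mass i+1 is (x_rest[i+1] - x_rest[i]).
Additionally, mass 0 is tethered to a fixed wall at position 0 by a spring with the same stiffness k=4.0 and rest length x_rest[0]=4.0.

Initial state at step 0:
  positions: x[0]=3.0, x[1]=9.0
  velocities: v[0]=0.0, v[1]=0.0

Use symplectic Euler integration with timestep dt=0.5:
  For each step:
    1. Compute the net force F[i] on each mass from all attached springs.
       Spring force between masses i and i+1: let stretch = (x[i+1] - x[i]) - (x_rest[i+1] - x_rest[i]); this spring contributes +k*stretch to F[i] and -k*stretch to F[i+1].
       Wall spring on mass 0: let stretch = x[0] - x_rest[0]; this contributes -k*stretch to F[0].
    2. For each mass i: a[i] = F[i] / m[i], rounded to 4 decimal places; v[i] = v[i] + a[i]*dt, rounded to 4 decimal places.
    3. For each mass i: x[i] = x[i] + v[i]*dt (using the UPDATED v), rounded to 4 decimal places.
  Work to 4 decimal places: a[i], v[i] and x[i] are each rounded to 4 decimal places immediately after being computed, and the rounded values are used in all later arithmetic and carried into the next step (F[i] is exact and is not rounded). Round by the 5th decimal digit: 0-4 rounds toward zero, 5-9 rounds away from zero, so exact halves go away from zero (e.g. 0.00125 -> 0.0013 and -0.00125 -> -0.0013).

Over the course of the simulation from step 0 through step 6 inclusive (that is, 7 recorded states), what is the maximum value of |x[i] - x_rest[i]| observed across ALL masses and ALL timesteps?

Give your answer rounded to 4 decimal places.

Answer: 2.0000

Derivation:
Step 0: x=[3.0000 9.0000] v=[0.0000 0.0000]
Step 1: x=[6.0000 7.0000] v=[6.0000 -4.0000]
Step 2: x=[4.0000 8.0000] v=[-4.0000 2.0000]
Step 3: x=[2.0000 9.0000] v=[-4.0000 2.0000]
Step 4: x=[5.0000 7.0000] v=[6.0000 -4.0000]
Step 5: x=[5.0000 7.0000] v=[0.0000 0.0000]
Step 6: x=[2.0000 9.0000] v=[-6.0000 4.0000]
Max displacement = 2.0000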